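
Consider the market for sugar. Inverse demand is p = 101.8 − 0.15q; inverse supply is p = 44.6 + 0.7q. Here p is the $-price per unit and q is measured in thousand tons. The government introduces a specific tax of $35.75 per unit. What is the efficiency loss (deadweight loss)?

Competitive equilibrium: 101.8 − 0.15q = 44.6 + 0.7q → q* = 67.2941, p* = 91.7059.
With the tax, the buyer price exceeds the seller price by 35.75: (101.8 − 0.15q) − (44.6 + 0.7q) = 35.75 → q' = 25.2353.
Δq = 67.2941 − 25.2353 = 42.0588; the wedge equals the tax, 35.75.
Welfare loss = ½ × 42.0588 × 35.75 = $751.80 thousand.

$751.80 thousand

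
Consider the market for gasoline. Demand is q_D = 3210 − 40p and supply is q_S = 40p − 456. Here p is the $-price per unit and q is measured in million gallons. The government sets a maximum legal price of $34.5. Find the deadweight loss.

In inverse form: demand p = 80.25 − 0.025q, supply p = 11.4 + 0.025q.
Competitive equilibrium: 80.25 − 0.025q = 11.4 + 0.025q → q* = 1377, p* = 45.825.
At the ceiling p = 34.5, quantity supplied = (34.5 − 11.4)/0.025 = 924.
Willingness to pay at q' = 924: 80.25 − 0.025·924 = 57.15.
Δq = 1377 − 924 = 453; wedge = 57.15 − 34.5 = 22.65.
The triangle = ½ × 453 × 22.65 = $5130.225 million.

$5130.225 million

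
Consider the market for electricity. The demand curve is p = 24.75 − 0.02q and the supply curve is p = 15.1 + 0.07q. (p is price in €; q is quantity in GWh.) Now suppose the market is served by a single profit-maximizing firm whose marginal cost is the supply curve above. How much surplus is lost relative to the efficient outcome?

Competitive equilibrium: 24.75 − 0.02q = 15.1 + 0.07q → q* = 107.2222, p* = 22.6056.
Marginal revenue: MR = 24.75 − 0.04q. Set MR = MC: 24.75 − 0.04q = 15.1 + 0.07q → q_m = 87.7273.
Price p_m = 24.75 − 0.02·87.7273 = 22.9955; MC(q_m) = 15.1 + 0.07·87.7273 = 21.2409.
Competitive q* = 107.2222, so Δq = 19.4949; wedge = 22.9955 − 21.2409 = 1.7546.
Welfare loss = ½ × 19.4949 × 1.7546 = €17.10.

€17.10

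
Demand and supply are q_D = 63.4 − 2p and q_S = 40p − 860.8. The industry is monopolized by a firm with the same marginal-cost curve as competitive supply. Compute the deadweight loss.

In inverse form: demand p = 31.7 − 0.5q, supply p = 21.52 + 0.025q.
Competitive equilibrium: 31.7 − 0.5q = 21.52 + 0.025q → q* = 19.3905, p* = 22.0048.
Marginal revenue: MR = 31.7 − q. Set MR = MC: 31.7 − q = 21.52 + 0.025q → q_m = 9.9317.
Price p_m = 31.7 − 0.5·9.9317 = 26.7342; MC(q_m) = 21.52 + 0.025·9.9317 = 21.7683.
Competitive q* = 19.3905, so Δq = 9.4588; wedge = 26.7342 − 21.7683 = 4.9659.
DWL = ½ × 9.4588 × 4.9659 = 23.49.

23.49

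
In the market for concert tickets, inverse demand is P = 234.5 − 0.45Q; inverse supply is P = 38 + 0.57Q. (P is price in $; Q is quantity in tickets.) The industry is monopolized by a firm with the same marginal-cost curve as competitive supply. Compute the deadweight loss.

Competitive equilibrium: 234.5 − 0.45Q = 38 + 0.57Q → Q* = 192.6471, P* = 147.8088.
Marginal revenue: MR = 234.5 − 0.9Q. Set MR = MC: 234.5 − 0.9Q = 38 + 0.57Q → Q_m = 133.6735.
Price P_m = 234.5 − 0.45·133.6735 = 174.3469; MC(Q_m) = 38 + 0.57·133.6735 = 114.1939.
Competitive Q* = 192.6471, so ΔQ = 58.9736; wedge = 174.3469 − 114.1939 = 60.153.
Deadweight loss = ½ × 58.9736 × 60.153 = $1773.72.

$1773.72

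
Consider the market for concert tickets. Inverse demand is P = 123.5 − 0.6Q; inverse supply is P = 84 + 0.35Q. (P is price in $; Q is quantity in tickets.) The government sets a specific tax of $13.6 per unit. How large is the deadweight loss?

Competitive equilibrium: 123.5 − 0.6Q = 84 + 0.35Q → Q* = 41.5789, P* = 98.5526.
With the tax, the buyer price exceeds the seller price by 13.6: (123.5 − 0.6Q) − (84 + 0.35Q) = 13.6 → Q' = 27.2632.
ΔQ = 41.5789 − 27.2632 = 14.3157; the wedge equals the tax, 13.6.
DWL = ½ × 14.3157 × 13.6 = $97.35.

$97.35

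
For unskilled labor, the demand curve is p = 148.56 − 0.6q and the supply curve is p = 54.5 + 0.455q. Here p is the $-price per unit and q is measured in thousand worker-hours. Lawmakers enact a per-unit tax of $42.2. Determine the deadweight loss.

Competitive equilibrium: 148.56 − 0.6q = 54.5 + 0.455q → q* = 89.1564, p* = 95.0662.
With the tax, the buyer price exceeds the seller price by 42.2: (148.56 − 0.6q) − (54.5 + 0.455q) = 42.2 → q' = 49.1564.
Δq = 89.1564 − 49.1564 = 40; the wedge equals the tax, 42.2.
Deadweight loss = ½ × 40 × 42.2 = $844 thousand.

$844 thousand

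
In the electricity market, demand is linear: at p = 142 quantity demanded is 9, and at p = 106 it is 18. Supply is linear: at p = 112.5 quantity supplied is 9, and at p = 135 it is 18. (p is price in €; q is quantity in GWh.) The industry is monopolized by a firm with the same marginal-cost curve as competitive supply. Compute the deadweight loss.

Demand slope = (106 − 142)/(18 − 9) = −4, so p = 178 − 4q.
Supply slope = (135 − 112.5)/(18 − 9) = 2.5, so p = 90 + 2.5q.
Competitive equilibrium: 178 − 4q = 90 + 2.5q → q* = 13.5385, p* = 123.8462.
Marginal revenue: MR = 178 − 8q. Set MR = MC: 178 − 8q = 90 + 2.5q → q_m = 8.381.
Price p_m = 178 − 4·8.381 = 144.476; MC(q_m) = 90 + 2.5·8.381 = 110.9525.
Competitive q* = 13.5385, so Δq = 5.1575; wedge = 144.476 − 110.9525 = 33.5235.
The triangle = ½ × 5.1575 × 33.5235 = €86.45.

€86.45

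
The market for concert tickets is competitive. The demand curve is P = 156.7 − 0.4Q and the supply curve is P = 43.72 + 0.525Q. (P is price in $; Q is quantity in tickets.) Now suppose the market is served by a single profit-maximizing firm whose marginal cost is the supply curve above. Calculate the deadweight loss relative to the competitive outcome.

Competitive equilibrium: 156.7 − 0.4Q = 43.72 + 0.525Q → Q* = 122.1405, P* = 107.8438.
Marginal revenue: MR = 156.7 − 0.8Q. Set MR = MC: 156.7 − 0.8Q = 43.72 + 0.525Q → Q_m = 85.2679.
Price P_m = 156.7 − 0.4·85.2679 = 122.5928; MC(Q_m) = 43.72 + 0.525·85.2679 = 88.4856.
Competitive Q* = 122.1405, so ΔQ = 36.8726; wedge = 122.5928 − 88.4856 = 34.1072.
DWL = ½ × 36.8726 × 34.1072 = $628.81.

$628.81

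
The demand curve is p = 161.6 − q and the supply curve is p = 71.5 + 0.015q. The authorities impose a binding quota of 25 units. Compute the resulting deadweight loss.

2063.71

Competitive equilibrium: 161.6 − q = 71.5 + 0.015q → q* = 88.7685, p* = 72.8315.
At q = 25: demand price = 161.6 − 1·25 = 136.6; supply price = 71.5 + 0.015·25 = 71.875.
Δq = 88.7685 − 25 = 63.7685; wedge = 136.6 − 71.875 = 64.725.
Welfare loss = ½ × 63.7685 × 64.725 = 2063.71.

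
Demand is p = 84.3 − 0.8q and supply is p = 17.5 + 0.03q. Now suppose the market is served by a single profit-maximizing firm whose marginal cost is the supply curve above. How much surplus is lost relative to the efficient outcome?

Competitive equilibrium: 84.3 − 0.8q = 17.5 + 0.03q → q* = 80.4819, p* = 19.9145.
Marginal revenue: MR = 84.3 − 1.6q. Set MR = MC: 84.3 − 1.6q = 17.5 + 0.03q → q_m = 40.9816.
Price p_m = 84.3 − 0.8·40.9816 = 51.5147; MC(q_m) = 17.5 + 0.03·40.9816 = 18.7294.
Competitive q* = 80.4819, so Δq = 39.5003; wedge = 51.5147 − 18.7294 = 32.7853.
Welfare loss = ½ × 39.5003 × 32.7853 = 647.51.

647.51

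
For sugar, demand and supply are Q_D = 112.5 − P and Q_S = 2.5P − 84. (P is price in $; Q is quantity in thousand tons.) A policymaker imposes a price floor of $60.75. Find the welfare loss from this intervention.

In inverse form: demand P = 112.5 − Q, supply P = 33.6 + 0.4Q.
Competitive equilibrium: 112.5 − Q = 33.6 + 0.4Q → Q* = 56.3571, P* = 56.1429.
At the floor P = 60.75, quantity demanded = (112.5 − 60.75)/1 = 51.75.
Sellers' marginal cost at Q' = 51.75: 33.6 + 0.4·51.75 = 54.3.
ΔQ = 56.3571 − 51.75 = 4.6071; wedge = 60.75 − 54.3 = 6.45.
DWL = ½ × 4.6071 × 6.45 = $14.86 thousand.

$14.86 thousand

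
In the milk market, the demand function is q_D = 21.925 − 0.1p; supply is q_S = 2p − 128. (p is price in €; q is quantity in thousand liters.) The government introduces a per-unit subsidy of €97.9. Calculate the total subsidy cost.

In inverse form: demand p = 219.25 − 10q, supply p = 64 + 0.5q.
Competitive equilibrium: 219.25 − 10q = 64 + 0.5q → q* = 14.7857, p* = 71.3929.
The subsidy lowers effective supply by 97.9: p = 0.5q − 33.9.
New quantity: 219.25 − 10q = 0.5q − 33.9 → q' = 24.1095.
Total subsidy cost = 97.9 × 24.1095 = €2360.32 thousand.

€2360.32 thousand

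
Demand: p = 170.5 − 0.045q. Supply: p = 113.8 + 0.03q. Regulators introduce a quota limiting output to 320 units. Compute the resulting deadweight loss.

Competitive equilibrium: 170.5 − 0.045q = 113.8 + 0.03q → q* = 756, p* = 136.48.
At q = 320: demand price = 170.5 − 0.045·320 = 156.1; supply price = 113.8 + 0.03·320 = 123.4.
Δq = 756 − 320 = 436; wedge = 156.1 − 123.4 = 32.7.
Welfare loss = ½ × 436 × 32.7 = 7128.60.

7128.60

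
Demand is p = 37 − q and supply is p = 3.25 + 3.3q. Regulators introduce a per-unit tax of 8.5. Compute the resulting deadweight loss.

8.40

Competitive equilibrium: 37 − q = 3.25 + 3.3q → q* = 7.8488, p* = 29.1512.
With the tax, the buyer price exceeds the seller price by 8.5: (37 − q) − (3.25 + 3.3q) = 8.5 → q' = 5.8721.
Δq = 7.8488 − 5.8721 = 1.9767; the wedge equals the tax, 8.5.
The triangle = ½ × 1.9767 × 8.5 = 8.40.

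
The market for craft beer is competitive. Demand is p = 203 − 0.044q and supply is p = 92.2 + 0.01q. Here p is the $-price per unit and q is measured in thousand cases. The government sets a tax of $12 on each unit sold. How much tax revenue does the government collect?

Competitive equilibrium: 203 − 0.044q = 92.2 + 0.01q → q* = 2051.8519, p* = 112.7185.
With the tax, the buyer price exceeds the seller price by 12: (203 − 0.044q) − (92.2 + 0.01q) = 12 → q' = 1829.6296.
Tax revenue = 12 × 1829.6296 = $21955.56 thousand.

$21955.56 thousand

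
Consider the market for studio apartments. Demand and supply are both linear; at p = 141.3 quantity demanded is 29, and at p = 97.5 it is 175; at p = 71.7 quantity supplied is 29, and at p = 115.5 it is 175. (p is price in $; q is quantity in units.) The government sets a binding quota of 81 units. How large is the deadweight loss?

$1228.80

Demand slope = (97.5 − 141.3)/(175 − 29) = −0.3, so p = 150 − 0.3q.
Supply slope = (115.5 − 71.7)/(175 − 29) = 0.3, so p = 63 + 0.3q.
Competitive equilibrium: 150 − 0.3q = 63 + 0.3q → q* = 145, p* = 106.5.
At q = 81: demand price = 150 − 0.3·81 = 125.7; supply price = 63 + 0.3·81 = 87.3.
Δq = 145 − 81 = 64; wedge = 125.7 − 87.3 = 38.4.
Deadweight loss = ½ × 64 × 38.4 = $1228.80.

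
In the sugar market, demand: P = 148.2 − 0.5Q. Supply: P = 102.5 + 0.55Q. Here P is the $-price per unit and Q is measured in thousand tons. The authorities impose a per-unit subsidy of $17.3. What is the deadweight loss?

Competitive equilibrium: 148.2 − 0.5Q = 102.5 + 0.55Q → Q* = 43.5238, P* = 126.4381.
The subsidy lowers effective supply by 17.3: P = 85.2 + 0.55Q.
New quantity: 148.2 − 0.5Q = 85.2 + 0.55Q → Q' = 60.
Overproduction ΔQ = 60 − 43.5238 = 16.4762; wedge = subsidy = 17.3.
Deadweight loss = ½ × 16.4762 × 17.3 = $142.52 thousand.

$142.52 thousand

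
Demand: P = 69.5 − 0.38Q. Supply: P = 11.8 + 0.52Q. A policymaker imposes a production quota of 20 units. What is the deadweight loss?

875.61

Competitive equilibrium: 69.5 − 0.38Q = 11.8 + 0.52Q → Q* = 64.1111, P* = 45.1378.
At Q = 20: demand price = 69.5 − 0.38·20 = 61.9; supply price = 11.8 + 0.52·20 = 22.2.
ΔQ = 64.1111 − 20 = 44.1111; wedge = 61.9 − 22.2 = 39.7.
DWL = ½ × 44.1111 × 39.7 = 875.61.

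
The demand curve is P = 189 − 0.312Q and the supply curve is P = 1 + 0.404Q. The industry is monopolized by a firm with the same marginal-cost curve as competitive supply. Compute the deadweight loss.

Competitive equilibrium: 189 − 0.312Q = 1 + 0.404Q → Q* = 262.5698, P* = 107.0782.
Marginal revenue: MR = 189 − 0.624Q. Set MR = MC: 189 − 0.624Q = 1 + 0.404Q → Q_m = 182.8794.
Price P_m = 189 − 0.312·182.8794 = 131.9416; MC(Q_m) = 1 + 0.404·182.8794 = 74.8833.
Competitive Q* = 262.5698, so ΔQ = 79.6904; wedge = 131.9416 − 74.8833 = 57.0583.
Deadweight loss = ½ × 79.6904 × 57.0583 = 2273.50.

2273.50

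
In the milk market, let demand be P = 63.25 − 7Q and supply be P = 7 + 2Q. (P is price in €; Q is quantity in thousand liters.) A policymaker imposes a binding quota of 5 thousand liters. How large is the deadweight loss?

Competitive equilibrium: 63.25 − 7Q = 7 + 2Q → Q* = 6.25, P* = 19.5.
At Q = 5: demand price = 63.25 − 7·5 = 28.25; supply price = 7 + 2·5 = 17.
ΔQ = 6.25 − 5 = 1.25; wedge = 28.25 − 17 = 11.25.
Welfare loss = ½ × 1.25 × 11.25 = €7.03 thousand.

€7.03 thousand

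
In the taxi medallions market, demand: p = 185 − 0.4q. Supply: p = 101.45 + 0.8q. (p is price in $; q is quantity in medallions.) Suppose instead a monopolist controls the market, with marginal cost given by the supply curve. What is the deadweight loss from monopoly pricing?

Competitive equilibrium: 185 − 0.4q = 101.45 + 0.8q → q* = 69.625, p* = 157.15.
Marginal revenue: MR = 185 − 0.8q. Set MR = MC: 185 − 0.8q = 101.45 + 0.8q → q_m = 52.2188.
Price p_m = 185 − 0.4·52.2188 = 164.1125; MC(q_m) = 101.45 + 0.8·52.2188 = 143.225.
Competitive q* = 69.625, so Δq = 17.4062; wedge = 164.1125 − 143.225 = 20.8875.
Welfare loss = ½ × 17.4062 × 20.8875 = $181.79.

$181.79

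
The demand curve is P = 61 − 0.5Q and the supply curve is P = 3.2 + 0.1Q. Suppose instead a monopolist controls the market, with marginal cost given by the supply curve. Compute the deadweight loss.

575.21

Competitive equilibrium: 61 − 0.5Q = 3.2 + 0.1Q → Q* = 96.3333, P* = 12.8333.
Marginal revenue: MR = 61 − Q. Set MR = MC: 61 − Q = 3.2 + 0.1Q → Q_m = 52.5455.
Price P_m = 61 − 0.5·52.5455 = 34.7273; MC(Q_m) = 3.2 + 0.1·52.5455 = 8.4546.
Competitive Q* = 96.3333, so ΔQ = 43.7878; wedge = 34.7273 − 8.4546 = 26.2727.
The triangle = ½ × 43.7878 × 26.2727 = 575.21.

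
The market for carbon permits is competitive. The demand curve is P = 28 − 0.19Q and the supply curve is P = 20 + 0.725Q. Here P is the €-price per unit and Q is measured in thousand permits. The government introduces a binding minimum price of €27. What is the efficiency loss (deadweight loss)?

Competitive equilibrium: 28 − 0.19Q = 20 + 0.725Q → Q* = 8.7432, P* = 26.3388.
At the floor P = 27, quantity demanded = (28 − 27)/0.19 = 5.2632.
Sellers' marginal cost at Q' = 5.2632: 20 + 0.725·5.2632 = 23.8158.
ΔQ = 8.7432 − 5.2632 = 3.48; wedge = 27 − 23.8158 = 3.1842.
DWL = ½ × 3.48 × 3.1842 = €5.54 thousand.

€5.54 thousand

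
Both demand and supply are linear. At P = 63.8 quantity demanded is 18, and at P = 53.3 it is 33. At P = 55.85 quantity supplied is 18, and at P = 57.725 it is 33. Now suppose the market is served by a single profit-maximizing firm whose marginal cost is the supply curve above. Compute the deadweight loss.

66.38

Demand slope = (53.3 − 63.8)/(33 − 18) = −0.7, so P = 76.4 − 0.7Q.
Supply slope = (57.725 − 55.85)/(33 − 18) = 0.125, so P = 53.6 + 0.125Q.
Competitive equilibrium: 76.4 − 0.7Q = 53.6 + 0.125Q → Q* = 27.6364, P* = 57.0545.
Marginal revenue: MR = 76.4 − 1.4Q. Set MR = MC: 76.4 − 1.4Q = 53.6 + 0.125Q → Q_m = 14.9508.
Price P_m = 76.4 − 0.7·14.9508 = 65.9344; MC(Q_m) = 53.6 + 0.125·14.9508 = 55.4689.
Competitive Q* = 27.6364, so ΔQ = 12.6856; wedge = 65.9344 − 55.4689 = 10.4655.
Welfare loss = ½ × 12.6856 × 10.4655 = 66.38.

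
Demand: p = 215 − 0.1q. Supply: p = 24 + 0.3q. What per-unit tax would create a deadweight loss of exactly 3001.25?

49

Competitive equilibrium: 215 − 0.1q = 24 + 0.3q → q* = 477.5, p* = 167.25.
A tax t gives Δq = t/0.4 and wedge t, so DWL = t²/0.8.
t²/0.8 = 3001.25 → t² = 2401 → t = 49.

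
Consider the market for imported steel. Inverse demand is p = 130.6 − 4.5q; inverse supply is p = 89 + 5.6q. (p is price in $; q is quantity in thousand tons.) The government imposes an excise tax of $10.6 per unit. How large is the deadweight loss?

Competitive equilibrium: 130.6 − 4.5q = 89 + 5.6q → q* = 4.1188, p* = 112.0653.
With the tax, the buyer price exceeds the seller price by 10.6: (130.6 − 4.5q) − (89 + 5.6q) = 10.6 → q' = 3.0693.
Δq = 4.1188 − 3.0693 = 1.0495; the wedge equals the tax, 10.6.
DWL = ½ × 1.0495 × 10.6 = $5.56 thousand.

$5.56 thousand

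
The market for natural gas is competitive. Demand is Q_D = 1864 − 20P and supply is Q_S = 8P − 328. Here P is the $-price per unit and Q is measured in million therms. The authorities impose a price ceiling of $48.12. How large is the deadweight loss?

$5095.83 million

In inverse form: demand P = 93.2 − 0.05Q, supply P = 41 + 0.125Q.
Competitive equilibrium: 93.2 − 0.05Q = 41 + 0.125Q → Q* = 298.2857, P* = 78.2857.
At the ceiling P = 48.12, quantity supplied = (48.12 − 41)/0.125 = 56.96.
Willingness to pay at Q' = 56.96: 93.2 − 0.05·56.96 = 90.352.
ΔQ = 298.2857 − 56.96 = 241.3257; wedge = 90.352 − 48.12 = 42.232.
Deadweight loss = ½ × 241.3257 × 42.232 = $5095.83 million.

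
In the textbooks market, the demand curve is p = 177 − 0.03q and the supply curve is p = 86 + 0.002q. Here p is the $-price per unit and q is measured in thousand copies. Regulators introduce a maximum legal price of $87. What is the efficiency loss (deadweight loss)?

$87890.625 thousand

Competitive equilibrium: 177 − 0.03q = 86 + 0.002q → q* = 2843.75, p* = 91.6875.
At the ceiling p = 87, quantity supplied = (87 − 86)/0.002 = 500.
Willingness to pay at q' = 500: 177 − 0.03·500 = 162.
Δq = 2843.75 − 500 = 2343.75; wedge = 162 − 87 = 75.
The triangle = ½ × 2343.75 × 75 = $87890.625 thousand.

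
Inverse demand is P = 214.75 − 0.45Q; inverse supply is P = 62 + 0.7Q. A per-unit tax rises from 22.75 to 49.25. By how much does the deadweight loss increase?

829.57

Competitive equilibrium: 214.75 − 0.45Q = 62 + 0.7Q → Q* = 132.8261, P* = 154.9783.
For a per-unit tax t: ΔQ = t/1.15, so DWL = ½·t·(t/1.15) = t²/2.3.
At t = 22.75: DWL = 225.027. At t = 49.25: DWL = 1054.592.
Increase = 1054.592 − 225.027 = 829.57.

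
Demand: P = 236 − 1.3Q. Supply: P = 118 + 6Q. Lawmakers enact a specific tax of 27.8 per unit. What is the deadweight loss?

Competitive equilibrium: 236 − 1.3Q = 118 + 6Q → Q* = 16.1644, P* = 214.9863.
With the tax, the buyer price exceeds the seller price by 27.8: (236 − 1.3Q) − (118 + 6Q) = 27.8 → Q' = 12.3562.
ΔQ = 16.1644 − 12.3562 = 3.8082; the wedge equals the tax, 27.8.
Welfare loss = ½ × 3.8082 × 27.8 = 52.93.

52.93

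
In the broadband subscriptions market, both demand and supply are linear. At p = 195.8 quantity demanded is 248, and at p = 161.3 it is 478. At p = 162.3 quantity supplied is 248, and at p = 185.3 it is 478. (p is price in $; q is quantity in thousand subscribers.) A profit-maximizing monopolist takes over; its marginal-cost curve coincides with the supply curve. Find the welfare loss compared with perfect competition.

$2565.07 thousand

Demand slope = (161.3 − 195.8)/(478 − 248) = −0.15, so p = 233 − 0.15q.
Supply slope = (185.3 − 162.3)/(478 − 248) = 0.1, so p = 137.5 + 0.1q.
Competitive equilibrium: 233 − 0.15q = 137.5 + 0.1q → q* = 382, p* = 175.7.
Marginal revenue: MR = 233 − 0.3q. Set MR = MC: 233 − 0.3q = 137.5 + 0.1q → q_m = 238.75.
Price p_m = 233 − 0.15·238.75 = 197.1875; MC(q_m) = 137.5 + 0.1·238.75 = 161.375.
Competitive q* = 382, so Δq = 143.25; wedge = 197.1875 − 161.375 = 35.8125.
The triangle = ½ × 143.25 × 35.8125 = $2565.07 thousand.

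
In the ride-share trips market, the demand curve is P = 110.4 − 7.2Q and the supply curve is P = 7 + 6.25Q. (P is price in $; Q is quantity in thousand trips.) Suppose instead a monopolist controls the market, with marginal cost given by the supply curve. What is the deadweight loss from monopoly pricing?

$48.32 thousand

Competitive equilibrium: 110.4 − 7.2Q = 7 + 6.25Q → Q* = 7.6877, P* = 55.0483.
Marginal revenue: MR = 110.4 − 14.4Q. Set MR = MC: 110.4 − 14.4Q = 7 + 6.25Q → Q_m = 5.0073.
Price P_m = 110.4 − 7.2·5.0073 = 74.3474; MC(Q_m) = 7 + 6.25·5.0073 = 38.2956.
Competitive Q* = 7.6877, so ΔQ = 2.6804; wedge = 74.3474 − 38.2956 = 36.0518.
DWL = ½ × 2.6804 × 36.0518 = $48.32 thousand.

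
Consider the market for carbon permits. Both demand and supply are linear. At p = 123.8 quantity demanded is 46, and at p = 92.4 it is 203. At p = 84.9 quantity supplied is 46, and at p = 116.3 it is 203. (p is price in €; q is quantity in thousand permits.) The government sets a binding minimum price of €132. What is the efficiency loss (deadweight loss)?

€3822.61 thousand

Demand slope = (92.4 − 123.8)/(203 − 46) = −0.2, so p = 133 − 0.2q.
Supply slope = (116.3 − 84.9)/(203 − 46) = 0.2, so p = 75.7 + 0.2q.
Competitive equilibrium: 133 − 0.2q = 75.7 + 0.2q → q* = 143.25, p* = 104.35.
At the floor p = 132, quantity demanded = (133 − 132)/0.2 = 5.
Sellers' marginal cost at q' = 5: 75.7 + 0.2·5 = 76.7.
Δq = 143.25 − 5 = 138.25; wedge = 132 − 76.7 = 55.3.
Deadweight loss = ½ × 138.25 × 55.3 = €3822.61 thousand.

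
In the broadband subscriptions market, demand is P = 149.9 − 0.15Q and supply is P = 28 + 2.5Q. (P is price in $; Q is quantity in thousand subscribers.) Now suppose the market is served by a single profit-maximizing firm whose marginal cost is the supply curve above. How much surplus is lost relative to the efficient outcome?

Competitive equilibrium: 149.9 − 0.15Q = 28 + 2.5Q → Q* = 46, P* = 143.
Marginal revenue: MR = 149.9 − 0.3Q. Set MR = MC: 149.9 − 0.3Q = 28 + 2.5Q → Q_m = 43.5357.
Price P_m = 149.9 − 0.15·43.5357 = 143.3696; MC(Q_m) = 28 + 2.5·43.5357 = 136.8393.
Competitive Q* = 46, so ΔQ = 2.4643; wedge = 143.3696 − 136.8393 = 6.5303.
Welfare loss = ½ × 2.4643 × 6.5303 = $8.05 thousand.

$8.05 thousand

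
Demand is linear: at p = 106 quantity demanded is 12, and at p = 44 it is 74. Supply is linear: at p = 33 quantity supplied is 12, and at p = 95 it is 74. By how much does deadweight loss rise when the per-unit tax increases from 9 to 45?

Demand slope = (44 − 106)/(74 − 12) = −1, so p = 118 − q.
Supply slope = (95 − 33)/(74 − 12) = 1, so p = 21 + q.
Competitive equilibrium: 118 − q = 21 + q → q* = 48.5, p* = 69.5.
For a per-unit tax t: Δq = t/2, so DWL = ½·t·(t/2) = t²/4.
At t = 9: DWL = 20.25. At t = 45: DWL = 506.25.
Increase = 506.25 − 20.25 = 486.

486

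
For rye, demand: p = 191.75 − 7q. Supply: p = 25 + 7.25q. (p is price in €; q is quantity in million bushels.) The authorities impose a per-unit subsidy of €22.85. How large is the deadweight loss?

€18.32 million

Competitive equilibrium: 191.75 − 7q = 25 + 7.25q → q* = 11.7018, p* = 109.8377.
The subsidy lowers effective supply by 22.85: p = 2.15 + 7.25q.
New quantity: 191.75 − 7q = 2.15 + 7.25q → q' = 13.3053.
Overproduction Δq = 13.3053 − 11.7018 = 1.6035; wedge = subsidy = 22.85.
The triangle = ½ × 1.6035 × 22.85 = €18.32 million.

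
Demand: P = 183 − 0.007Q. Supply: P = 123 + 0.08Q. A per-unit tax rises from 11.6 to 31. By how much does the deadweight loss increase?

4749.66

Competitive equilibrium: 183 − 0.007Q = 123 + 0.08Q → Q* = 689.6552, P* = 178.1724.
For a per-unit tax t: ΔQ = t/0.087, so DWL = ½·t·(t/0.087) = t²/0.174.
At t = 11.6: DWL = 773.333. At t = 31: DWL = 5522.989.
Increase = 5522.989 − 773.333 = 4749.66.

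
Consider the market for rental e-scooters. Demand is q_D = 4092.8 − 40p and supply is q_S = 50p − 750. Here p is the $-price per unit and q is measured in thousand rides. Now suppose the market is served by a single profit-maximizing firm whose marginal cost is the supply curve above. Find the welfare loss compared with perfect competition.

$10806.10 thousand

In inverse form: demand p = 102.32 − 0.025q, supply p = 15 + 0.02q.
Competitive equilibrium: 102.32 − 0.025q = 15 + 0.02q → q* = 1940.44444, p* = 53.80889.
Marginal revenue: MR = 102.32 − 0.05q. Set MR = MC: 102.32 − 0.05q = 15 + 0.02q → q_m = 1247.42857.
Price p_m = 102.32 − 0.025·1247.42857 = 71.13429; MC(q_m) = 15 + 0.02·1247.42857 = 39.94857.
Competitive q* = 1940.44444, so Δq = 693.01587; wedge = 71.13429 − 39.94857 = 31.18572.
The triangle = ½ × 693.01587 × 31.18572 = $10806.10 thousand.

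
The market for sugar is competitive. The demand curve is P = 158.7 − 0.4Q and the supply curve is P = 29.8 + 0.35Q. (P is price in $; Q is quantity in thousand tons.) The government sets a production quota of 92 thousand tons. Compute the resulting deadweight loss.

Competitive equilibrium: 158.7 − 0.4Q = 29.8 + 0.35Q → Q* = 171.8667, P* = 89.9533.
At Q = 92: demand price = 158.7 − 0.4·92 = 121.9; supply price = 29.8 + 0.35·92 = 62.
ΔQ = 171.8667 − 92 = 79.8667; wedge = 121.9 − 62 = 59.9.
Deadweight loss = ½ × 79.8667 × 59.9 = $2392.01 thousand.

$2392.01 thousand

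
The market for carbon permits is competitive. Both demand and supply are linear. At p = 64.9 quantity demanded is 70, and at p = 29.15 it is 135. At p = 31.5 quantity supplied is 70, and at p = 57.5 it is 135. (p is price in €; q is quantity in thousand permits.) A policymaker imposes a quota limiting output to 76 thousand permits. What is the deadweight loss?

Demand slope = (29.15 − 64.9)/(135 − 70) = −0.55, so p = 103.4 − 0.55q.
Supply slope = (57.5 − 31.5)/(135 − 70) = 0.4, so p = 3.5 + 0.4q.
Competitive equilibrium: 103.4 − 0.55q = 3.5 + 0.4q → q* = 105.1579, p* = 45.5632.
At q = 76: demand price = 103.4 − 0.55·76 = 61.6; supply price = 3.5 + 0.4·76 = 33.9.
Δq = 105.1579 − 76 = 29.1579; wedge = 61.6 − 33.9 = 27.7.
DWL = ½ × 29.1579 × 27.7 = €403.84 thousand.

€403.84 thousand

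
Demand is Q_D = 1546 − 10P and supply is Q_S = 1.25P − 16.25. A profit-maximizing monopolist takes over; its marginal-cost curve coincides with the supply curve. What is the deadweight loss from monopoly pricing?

In inverse form: demand P = 154.6 − 0.1Q, supply P = 13 + 0.8Q.
Competitive equilibrium: 154.6 − 0.1Q = 13 + 0.8Q → Q* = 157.3333, P* = 138.8667.
Marginal revenue: MR = 154.6 − 0.2Q. Set MR = MC: 154.6 − 0.2Q = 13 + 0.8Q → Q_m = 141.6.
Price P_m = 154.6 − 0.1·141.6 = 140.44; MC(Q_m) = 13 + 0.8·141.6 = 126.28.
Competitive Q* = 157.3333, so ΔQ = 15.7333; wedge = 140.44 − 126.28 = 14.16.
DWL = ½ × 15.7333 × 14.16 = 111.392.

111.392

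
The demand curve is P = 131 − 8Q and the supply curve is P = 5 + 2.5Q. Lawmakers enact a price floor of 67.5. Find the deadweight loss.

Competitive equilibrium: 131 − 8Q = 5 + 2.5Q → Q* = 12, P* = 35.
At the floor P = 67.5, quantity demanded = (131 − 67.5)/8 = 7.9375.
Sellers' marginal cost at Q' = 7.9375: 5 + 2.5·7.9375 = 24.8438.
ΔQ = 12 − 7.9375 = 4.0625; wedge = 67.5 − 24.8438 = 42.6562.
DWL = ½ × 4.0625 × 42.6562 = 86.65.

86.65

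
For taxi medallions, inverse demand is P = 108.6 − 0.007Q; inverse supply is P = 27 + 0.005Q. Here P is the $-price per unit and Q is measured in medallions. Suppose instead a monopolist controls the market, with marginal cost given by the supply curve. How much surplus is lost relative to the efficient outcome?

Competitive equilibrium: 108.6 − 0.007Q = 27 + 0.005Q → Q* = 6800, P* = 61.
Marginal revenue: MR = 108.6 − 0.014Q. Set MR = MC: 108.6 − 0.014Q = 27 + 0.005Q → Q_m = 4294.73684.
Price P_m = 108.6 − 0.007·4294.73684 = 78.53684; MC(Q_m) = 27 + 0.005·4294.73684 = 48.47368.
Competitive Q* = 6800, so ΔQ = 2505.26316; wedge = 78.53684 − 48.47368 = 30.06316.
DWL = ½ × 2505.26316 × 30.06316 = $37658.06.

$37658.06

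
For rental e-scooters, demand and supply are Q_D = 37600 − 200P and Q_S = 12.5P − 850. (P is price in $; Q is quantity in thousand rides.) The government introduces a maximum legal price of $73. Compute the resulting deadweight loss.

In inverse form: demand P = 188 − 0.005Q, supply P = 68 + 0.08Q.
Competitive equilibrium: 188 − 0.005Q = 68 + 0.08Q → Q* = 1411.7647, P* = 180.9412.
At the ceiling P = 73, quantity supplied = (73 − 68)/0.08 = 62.5.
Willingness to pay at Q' = 62.5: 188 − 0.005·62.5 = 187.6875.
ΔQ = 1411.7647 − 62.5 = 1349.2647; wedge = 187.6875 − 73 = 114.6875.
Welfare loss = ½ × 1349.2647 × 114.6875 = $77371.90 thousand.

$77371.90 thousand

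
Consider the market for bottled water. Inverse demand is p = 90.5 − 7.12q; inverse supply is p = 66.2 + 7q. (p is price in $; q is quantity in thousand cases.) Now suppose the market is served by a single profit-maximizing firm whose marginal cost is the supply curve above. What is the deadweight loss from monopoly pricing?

Competitive equilibrium: 90.5 − 7.12q = 66.2 + 7q → q* = 1.721, p* = 78.2467.
Marginal revenue: MR = 90.5 − 14.24q. Set MR = MC: 90.5 − 14.24q = 66.2 + 7q → q_m = 1.1441.
Price p_m = 90.5 − 7.12·1.1441 = 82.354; MC(q_m) = 66.2 + 7·1.1441 = 74.2087.
Competitive q* = 1.721, so Δq = 0.5769; wedge = 82.354 − 74.2087 = 8.1453.
Welfare loss = ½ × 0.5769 × 8.1453 = $2.35 thousand.

$2.35 thousand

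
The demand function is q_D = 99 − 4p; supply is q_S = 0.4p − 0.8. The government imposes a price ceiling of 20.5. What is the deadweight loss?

In inverse form: demand p = 24.75 − 0.25q, supply p = 2 + 2.5q.
Competitive equilibrium: 24.75 − 0.25q = 2 + 2.5q → q* = 8.2727, p* = 22.6818.
At the ceiling p = 20.5, quantity supplied = (20.5 − 2)/2.5 = 7.4.
Willingness to pay at q' = 7.4: 24.75 − 0.25·7.4 = 22.9.
Δq = 8.2727 − 7.4 = 0.8727; wedge = 22.9 − 20.5 = 2.4.
The triangle = ½ × 0.8727 × 2.4 = 1.05.

1.05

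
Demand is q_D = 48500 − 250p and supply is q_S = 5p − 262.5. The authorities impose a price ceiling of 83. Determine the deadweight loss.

29867.53

In inverse form: demand p = 194 − 0.004q, supply p = 52.5 + 0.2q.
Competitive equilibrium: 194 − 0.004q = 52.5 + 0.2q → q* = 693.6275, p* = 191.2255.
At the ceiling p = 83, quantity supplied = (83 − 52.5)/0.2 = 152.5.
Willingness to pay at q' = 152.5: 194 − 0.004·152.5 = 193.39.
Δq = 693.6275 − 152.5 = 541.1275; wedge = 193.39 − 83 = 110.39.
Welfare loss = ½ × 541.1275 × 110.39 = 29867.53.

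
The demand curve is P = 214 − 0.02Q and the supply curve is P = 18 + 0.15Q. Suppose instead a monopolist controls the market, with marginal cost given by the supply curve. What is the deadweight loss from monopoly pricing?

Competitive equilibrium: 214 − 0.02Q = 18 + 0.15Q → Q* = 1152.9412, P* = 190.9412.
Marginal revenue: MR = 214 − 0.04Q. Set MR = MC: 214 − 0.04Q = 18 + 0.15Q → Q_m = 1031.5789.
Price P_m = 214 − 0.02·1031.5789 = 193.3684; MC(Q_m) = 18 + 0.15·1031.5789 = 172.7368.
Competitive Q* = 1152.9412, so ΔQ = 121.3623; wedge = 193.3684 − 172.7368 = 20.6316.
The triangle = ½ × 121.3623 × 20.6316 = 1251.95.

1251.95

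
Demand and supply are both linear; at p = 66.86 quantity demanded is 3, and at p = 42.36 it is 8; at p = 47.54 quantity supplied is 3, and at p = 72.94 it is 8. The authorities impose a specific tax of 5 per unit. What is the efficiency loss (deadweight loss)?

Demand slope = (42.36 − 66.86)/(8 − 3) = −4.9, so p = 81.56 − 4.9q.
Supply slope = (72.94 − 47.54)/(8 − 3) = 5.08, so p = 32.3 + 5.08q.
Competitive equilibrium: 81.56 − 4.9q = 32.3 + 5.08q → q* = 4.9359, p* = 57.3742.
With the tax, the buyer price exceeds the seller price by 5: (81.56 − 4.9q) − (32.3 + 5.08q) = 5 → q' = 4.4349.
Δq = 4.9359 − 4.4349 = 0.501; the wedge equals the tax, 5.
DWL = ½ × 0.501 × 5 = 1.25.

1.25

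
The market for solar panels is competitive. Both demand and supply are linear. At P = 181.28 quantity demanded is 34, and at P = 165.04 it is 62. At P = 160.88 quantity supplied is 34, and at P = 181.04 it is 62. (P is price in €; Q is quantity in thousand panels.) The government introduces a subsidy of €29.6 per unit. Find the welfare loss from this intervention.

€336.98 thousand

Demand slope = (165.04 − 181.28)/(62 − 34) = −0.58, so P = 201 − 0.58Q.
Supply slope = (181.04 − 160.88)/(62 − 34) = 0.72, so P = 136.4 + 0.72Q.
Competitive equilibrium: 201 − 0.58Q = 136.4 + 0.72Q → Q* = 49.6923, P* = 172.1785.
The subsidy lowers effective supply by 29.6: P = 106.8 + 0.72Q.
New quantity: 201 − 0.58Q = 106.8 + 0.72Q → Q' = 72.4615.
Overproduction ΔQ = 72.4615 − 49.6923 = 22.7692; wedge = subsidy = 29.6.
DWL = ½ × 22.7692 × 29.6 = €336.98 thousand.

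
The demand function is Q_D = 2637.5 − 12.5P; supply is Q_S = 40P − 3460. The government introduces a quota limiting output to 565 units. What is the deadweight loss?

20227.53

In inverse form: demand P = 211 − 0.08Q, supply P = 86.5 + 0.025Q.
Competitive equilibrium: 211 − 0.08Q = 86.5 + 0.025Q → Q* = 1185.7143, P* = 116.1429.
At Q = 565: demand price = 211 − 0.08·565 = 165.8; supply price = 86.5 + 0.025·565 = 100.625.
ΔQ = 1185.7143 − 565 = 620.7143; wedge = 165.8 − 100.625 = 65.175.
DWL = ½ × 620.7143 × 65.175 = 20227.53.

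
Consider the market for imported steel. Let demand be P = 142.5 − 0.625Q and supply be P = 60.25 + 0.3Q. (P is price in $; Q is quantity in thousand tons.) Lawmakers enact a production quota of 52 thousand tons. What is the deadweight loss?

$630.39 thousand

Competitive equilibrium: 142.5 − 0.625Q = 60.25 + 0.3Q → Q* = 88.9189, P* = 86.9257.
At Q = 52: demand price = 142.5 − 0.625·52 = 110; supply price = 60.25 + 0.3·52 = 75.85.
ΔQ = 88.9189 − 52 = 36.9189; wedge = 110 − 75.85 = 34.15.
Deadweight loss = ½ × 36.9189 × 34.15 = $630.39 thousand.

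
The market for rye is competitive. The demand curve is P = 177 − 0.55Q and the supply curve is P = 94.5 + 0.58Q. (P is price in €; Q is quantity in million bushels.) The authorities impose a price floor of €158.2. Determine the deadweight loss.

Competitive equilibrium: 177 − 0.55Q = 94.5 + 0.58Q → Q* = 73.0088, P* = 136.8451.
At the floor P = 158.2, quantity demanded = (177 − 158.2)/0.55 = 34.1818.
Sellers' marginal cost at Q' = 34.1818: 94.5 + 0.58·34.1818 = 114.3254.
ΔQ = 73.0088 − 34.1818 = 38.827; wedge = 158.2 − 114.3254 = 43.8746.
Welfare loss = ½ × 38.827 × 43.8746 = €851.76 million.

€851.76 million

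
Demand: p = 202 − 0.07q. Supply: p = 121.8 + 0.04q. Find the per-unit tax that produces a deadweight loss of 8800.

Competitive equilibrium: 202 − 0.07q = 121.8 + 0.04q → q* = 729.0909, p* = 150.9636.
A tax t gives Δq = t/0.11 and wedge t, so DWL = t²/0.22.
t²/0.22 = 8800 → t² = 1936 → t = 44.

44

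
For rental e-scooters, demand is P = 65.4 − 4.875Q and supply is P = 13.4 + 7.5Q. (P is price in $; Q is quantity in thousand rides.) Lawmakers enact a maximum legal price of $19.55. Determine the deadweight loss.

Competitive equilibrium: 65.4 − 4.875Q = 13.4 + 7.5Q → Q* = 4.202, P* = 44.9152.
At the ceiling P = 19.55, quantity supplied = (19.55 − 13.4)/7.5 = 0.82.
Willingness to pay at Q' = 0.82: 65.4 − 4.875·0.82 = 61.4025.
ΔQ = 4.202 − 0.82 = 3.382; wedge = 61.4025 − 19.55 = 41.8525.
Welfare loss = ½ × 3.382 × 41.8525 = $70.77 thousand.

$70.77 thousand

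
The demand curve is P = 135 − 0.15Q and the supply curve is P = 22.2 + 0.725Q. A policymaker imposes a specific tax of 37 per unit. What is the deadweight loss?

Competitive equilibrium: 135 − 0.15Q = 22.2 + 0.725Q → Q* = 128.9143, P* = 115.6629.
With the tax, the buyer price exceeds the seller price by 37: (135 − 0.15Q) − (22.2 + 0.725Q) = 37 → Q' = 86.6286.
ΔQ = 128.9143 − 86.6286 = 42.2857; the wedge equals the tax, 37.
Deadweight loss = ½ × 42.2857 × 37 = 782.29.

782.29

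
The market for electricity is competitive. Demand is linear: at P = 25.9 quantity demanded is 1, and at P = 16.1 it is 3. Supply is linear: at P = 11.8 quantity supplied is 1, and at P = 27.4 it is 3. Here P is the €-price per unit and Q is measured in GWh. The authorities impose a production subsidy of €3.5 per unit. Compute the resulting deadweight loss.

Demand slope = (16.1 − 25.9)/(3 − 1) = −4.9, so P = 30.8 − 4.9Q.
Supply slope = (27.4 − 11.8)/(3 − 1) = 7.8, so P = 4 + 7.8Q.
Competitive equilibrium: 30.8 − 4.9Q = 4 + 7.8Q → Q* = 2.1102, P* = 20.4598.
The subsidy lowers effective supply by 3.5: P = 0.5 + 7.8Q.
New quantity: 30.8 − 4.9Q = 0.5 + 7.8Q → Q' = 2.3858.
Overproduction ΔQ = 2.3858 − 2.1102 = 0.2756; wedge = subsidy = 3.5.
DWL = ½ × 0.2756 × 3.5 = €0.48.

€0.48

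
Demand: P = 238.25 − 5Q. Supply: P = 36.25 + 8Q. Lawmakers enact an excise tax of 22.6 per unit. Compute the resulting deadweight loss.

Competitive equilibrium: 238.25 − 5Q = 36.25 + 8Q → Q* = 15.53846, P* = 160.55769.
With the tax, the buyer price exceeds the seller price by 22.6: (238.25 − 5Q) − (36.25 + 8Q) = 22.6 → Q' = 13.8.
ΔQ = 15.53846 − 13.8 = 1.73846; the wedge equals the tax, 22.6.
The triangle = ½ × 1.73846 × 22.6 = 19.64.

19.64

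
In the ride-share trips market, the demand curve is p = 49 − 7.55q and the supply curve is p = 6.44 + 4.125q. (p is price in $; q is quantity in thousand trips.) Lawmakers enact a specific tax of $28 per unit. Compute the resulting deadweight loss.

$33.58 thousand

Competitive equilibrium: 49 − 7.55q = 6.44 + 4.125q → q* = 3.6454, p* = 21.4773.
With the tax, the buyer price exceeds the seller price by 28: (49 − 7.55q) − (6.44 + 4.125q) = 28 → q' = 1.2471.
Δq = 3.6454 − 1.2471 = 2.3983; the wedge equals the tax, 28.
The triangle = ½ × 2.3983 × 28 = $33.58 thousand.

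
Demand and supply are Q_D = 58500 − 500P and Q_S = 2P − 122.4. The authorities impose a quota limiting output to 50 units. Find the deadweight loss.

In inverse form: demand P = 117 − 0.002Q, supply P = 61.2 + 0.5Q.
Competitive equilibrium: 117 − 0.002Q = 61.2 + 0.5Q → Q* = 111.1554, P* = 116.7777.
At Q = 50: demand price = 117 − 0.002·50 = 116.9; supply price = 61.2 + 0.5·50 = 86.2.
ΔQ = 111.1554 − 50 = 61.1554; wedge = 116.9 − 86.2 = 30.7.
Welfare loss = ½ × 61.1554 × 30.7 = 938.74.

938.74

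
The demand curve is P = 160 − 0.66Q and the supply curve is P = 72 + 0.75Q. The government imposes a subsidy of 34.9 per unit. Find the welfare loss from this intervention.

431.92

Competitive equilibrium: 160 − 0.66Q = 72 + 0.75Q → Q* = 62.4113, P* = 118.8085.
The subsidy lowers effective supply by 34.9: P = 37.1 + 0.75Q.
New quantity: 160 − 0.66Q = 37.1 + 0.75Q → Q' = 87.1631.
Overproduction ΔQ = 87.1631 − 62.4113 = 24.7518; wedge = subsidy = 34.9.
Deadweight loss = ½ × 24.7518 × 34.9 = 431.92.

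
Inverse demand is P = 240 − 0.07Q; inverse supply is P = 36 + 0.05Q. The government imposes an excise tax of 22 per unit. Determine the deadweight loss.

Competitive equilibrium: 240 − 0.07Q = 36 + 0.05Q → Q* = 1700, P* = 121.
With the tax, the buyer price exceeds the seller price by 22: (240 − 0.07Q) − (36 + 0.05Q) = 22 → Q' = 1516.6667.
ΔQ = 1700 − 1516.6667 = 183.3333; the wedge equals the tax, 22.
DWL = ½ × 183.3333 × 22 = 2016.67.

2016.67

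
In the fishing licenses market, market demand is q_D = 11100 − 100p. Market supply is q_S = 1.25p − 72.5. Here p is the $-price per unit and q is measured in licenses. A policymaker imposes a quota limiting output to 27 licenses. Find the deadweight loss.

$598.20

In inverse form: demand p = 111 − 0.01q, supply p = 58 + 0.8q.
Competitive equilibrium: 111 − 0.01q = 58 + 0.8q → q* = 65.4321, p* = 110.3457.
At q = 27: demand price = 111 − 0.01·27 = 110.73; supply price = 58 + 0.8·27 = 79.6.
Δq = 65.4321 − 27 = 38.4321; wedge = 110.73 − 79.6 = 31.13.
Welfare loss = ½ × 38.4321 × 31.13 = $598.20.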